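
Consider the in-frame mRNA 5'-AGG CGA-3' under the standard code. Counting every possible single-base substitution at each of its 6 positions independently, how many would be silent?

6

Codon 1 (AGG, Arg): 2 synonymous substitutions.
Codon 2 (CGA, Arg): 4 synonymous substitutions.
Total: 2 + 4 = 6.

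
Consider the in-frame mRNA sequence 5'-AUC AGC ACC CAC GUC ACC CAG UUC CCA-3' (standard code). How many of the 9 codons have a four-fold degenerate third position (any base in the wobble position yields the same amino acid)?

Codon 1 AUC (Ile): third position 3-fold.
Codon 2 AGC (Ser): third position 2-fold.
Codon 3 ACC (Thr): third position 4-fold.
Codon 4 CAC (His): third position 2-fold.
Codon 5 GUC (Val): third position 4-fold.
Codon 6 ACC (Thr): third position 4-fold.
Codon 7 CAG (Gln): third position 2-fold.
Codon 8 UUC (Phe): third position 2-fold.
Codon 9 CCA (Pro): third position 4-fold.
Four-fold degenerate third positions: 4.

4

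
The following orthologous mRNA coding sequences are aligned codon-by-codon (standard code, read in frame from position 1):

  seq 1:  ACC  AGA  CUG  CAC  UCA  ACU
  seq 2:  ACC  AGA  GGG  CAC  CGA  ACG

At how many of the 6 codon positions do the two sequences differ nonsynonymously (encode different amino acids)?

2

Codon 1: ACC Thr / ACC Thr — identical.
Codon 2: AGA Arg / AGA Arg — identical.
Codon 3: CUG Leu / GGG Gly — nonsynonymous.
Codon 4: CAC His / CAC His — identical.
Codon 5: UCA Ser / CGA Arg — nonsynonymous.
Codon 6: ACU Thr / ACG Thr — synonymous.
Nonsynonymous differences: 2.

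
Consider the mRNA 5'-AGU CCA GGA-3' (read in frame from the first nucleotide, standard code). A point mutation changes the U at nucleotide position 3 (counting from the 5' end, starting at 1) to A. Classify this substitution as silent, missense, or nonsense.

missense

Position 3 falls in codon 1: AGU → Ser.
After the substitution the codon is AGA → Arg.
Ser ≠ Arg, so this is a missense mutation.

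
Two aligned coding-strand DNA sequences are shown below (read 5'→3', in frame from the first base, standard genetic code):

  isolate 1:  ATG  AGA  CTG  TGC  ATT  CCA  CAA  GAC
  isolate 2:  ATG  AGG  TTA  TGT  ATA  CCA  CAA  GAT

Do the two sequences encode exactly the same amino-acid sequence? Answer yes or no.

Codon 1: ATG Met / ATG Met — identical.
Codon 2: AGA Arg / AGG Arg — synonymous.
Codon 3: CTG Leu / TTA Leu — synonymous.
Codon 4: TGC Cys / TGT Cys — synonymous.
Codon 5: ATT Ile / ATA Ile — synonymous.
Codon 6: CCA Pro / CCA Pro — identical.
Codon 7: CAA Gln / CAA Gln — identical.
Codon 8: GAC Asp / GAT Asp — synonymous.
Nonsynonymous differences: 0 → same protein.

yes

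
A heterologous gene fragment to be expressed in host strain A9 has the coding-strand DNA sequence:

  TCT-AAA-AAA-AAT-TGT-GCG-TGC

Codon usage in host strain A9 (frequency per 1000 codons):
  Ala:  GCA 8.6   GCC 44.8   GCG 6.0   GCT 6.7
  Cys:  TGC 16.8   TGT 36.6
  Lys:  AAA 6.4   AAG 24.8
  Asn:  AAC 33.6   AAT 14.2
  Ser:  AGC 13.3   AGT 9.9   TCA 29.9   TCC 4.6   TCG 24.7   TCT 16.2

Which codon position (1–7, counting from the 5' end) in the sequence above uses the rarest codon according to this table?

Codon 1 TCT (Ser): 16.2 per 1000.
Codon 2 AAA (Lys): 6.4 per 1000.
Codon 3 AAA (Lys): 6.4 per 1000.
Codon 4 AAT (Asn): 14.2 per 1000.
Codon 5 TGT (Cys): 36.6 per 1000.
Codon 6 GCG (Ala): 6.0 per 1000.
Codon 7 TGC (Cys): 16.8 per 1000.
Lowest frequency is 6.0 at codon 6.

6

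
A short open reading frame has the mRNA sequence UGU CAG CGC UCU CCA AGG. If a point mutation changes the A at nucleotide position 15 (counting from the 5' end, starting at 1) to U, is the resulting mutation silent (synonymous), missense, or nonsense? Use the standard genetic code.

silent

Position 15 falls in codon 5: CCA → Pro.
After the substitution the codon is CCU → Pro.
Both encode Pro, so the change is synonymous.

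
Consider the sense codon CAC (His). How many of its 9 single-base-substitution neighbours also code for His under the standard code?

Position 1: none → 0 synonymous.
Position 2: none → 0 synonymous.
Position 3: CAU → 1 synonymous.
Total: 0 + 0 + 1 = 1.

1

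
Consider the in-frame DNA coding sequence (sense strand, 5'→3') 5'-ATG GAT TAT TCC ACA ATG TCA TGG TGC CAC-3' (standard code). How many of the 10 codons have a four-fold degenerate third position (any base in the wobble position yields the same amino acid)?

3

Codon 1 ATG (Met): third position 1-fold.
Codon 2 GAT (Asp): third position 2-fold.
Codon 3 TAT (Tyr): third position 2-fold.
Codon 4 TCC (Ser): third position 4-fold.
Codon 5 ACA (Thr): third position 4-fold.
Codon 6 ATG (Met): third position 1-fold.
Codon 7 TCA (Ser): third position 4-fold.
Codon 8 TGG (Trp): third position 1-fold.
Codon 9 TGC (Cys): third position 2-fold.
Codon 10 CAC (His): third position 2-fold.
Four-fold degenerate third positions: 3.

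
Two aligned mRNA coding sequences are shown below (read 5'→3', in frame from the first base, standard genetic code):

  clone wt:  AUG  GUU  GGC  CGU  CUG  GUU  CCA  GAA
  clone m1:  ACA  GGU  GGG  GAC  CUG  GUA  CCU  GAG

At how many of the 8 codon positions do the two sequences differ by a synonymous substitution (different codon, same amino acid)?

4

Codon 1: AUG Met / ACA Thr — nonsynonymous.
Codon 2: GUU Val / GGU Gly — nonsynonymous.
Codon 3: GGC Gly / GGG Gly — synonymous.
Codon 4: CGU Arg / GAC Asp — nonsynonymous.
Codon 5: CUG Leu / CUG Leu — identical.
Codon 6: GUU Val / GUA Val — synonymous.
Codon 7: CCA Pro / CCU Pro — synonymous.
Codon 8: GAA Glu / GAG Glu — synonymous.
Synonymous differences: 4.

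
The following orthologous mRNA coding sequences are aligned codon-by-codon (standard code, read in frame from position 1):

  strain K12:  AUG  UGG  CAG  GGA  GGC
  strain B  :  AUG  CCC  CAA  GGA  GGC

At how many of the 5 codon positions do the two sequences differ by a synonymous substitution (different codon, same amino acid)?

Codon 1: AUG Met / AUG Met — identical.
Codon 2: UGG Trp / CCC Pro — nonsynonymous.
Codon 3: CAG Gln / CAA Gln — synonymous.
Codon 4: GGA Gly / GGA Gly — identical.
Codon 5: GGC Gly / GGC Gly — identical.
Synonymous differences: 1.

1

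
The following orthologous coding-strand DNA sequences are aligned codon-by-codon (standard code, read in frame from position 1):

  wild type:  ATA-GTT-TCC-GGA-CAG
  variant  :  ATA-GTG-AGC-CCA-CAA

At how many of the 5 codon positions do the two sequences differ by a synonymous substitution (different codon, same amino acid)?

Codon 1: ATA Ile / ATA Ile — identical.
Codon 2: GTT Val / GTG Val — synonymous.
Codon 3: TCC Ser / AGC Ser — synonymous.
Codon 4: GGA Gly / CCA Pro — nonsynonymous.
Codon 5: CAG Gln / CAA Gln — synonymous.
Synonymous differences: 3.

3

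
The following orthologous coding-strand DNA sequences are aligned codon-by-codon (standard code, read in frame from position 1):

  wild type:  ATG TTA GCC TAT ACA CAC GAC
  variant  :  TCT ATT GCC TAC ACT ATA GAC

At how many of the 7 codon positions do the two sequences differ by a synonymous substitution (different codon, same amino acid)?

Codon 1: ATG Met / TCT Ser — nonsynonymous.
Codon 2: TTA Leu / ATT Ile — nonsynonymous.
Codon 3: GCC Ala / GCC Ala — identical.
Codon 4: TAT Tyr / TAC Tyr — synonymous.
Codon 5: ACA Thr / ACT Thr — synonymous.
Codon 6: CAC His / ATA Ile — nonsynonymous.
Codon 7: GAC Asp / GAC Asp — identical.
Synonymous differences: 2.

2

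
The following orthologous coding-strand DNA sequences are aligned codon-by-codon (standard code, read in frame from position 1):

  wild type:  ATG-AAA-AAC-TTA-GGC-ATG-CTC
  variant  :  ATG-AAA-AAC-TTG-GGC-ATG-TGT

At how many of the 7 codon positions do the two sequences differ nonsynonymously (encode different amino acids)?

Codon 1: ATG Met / ATG Met — identical.
Codon 2: AAA Lys / AAA Lys — identical.
Codon 3: AAC Asn / AAC Asn — identical.
Codon 4: TTA Leu / TTG Leu — synonymous.
Codon 5: GGC Gly / GGC Gly — identical.
Codon 6: ATG Met / ATG Met — identical.
Codon 7: CTC Leu / TGT Cys — nonsynonymous.
Nonsynonymous differences: 1.

1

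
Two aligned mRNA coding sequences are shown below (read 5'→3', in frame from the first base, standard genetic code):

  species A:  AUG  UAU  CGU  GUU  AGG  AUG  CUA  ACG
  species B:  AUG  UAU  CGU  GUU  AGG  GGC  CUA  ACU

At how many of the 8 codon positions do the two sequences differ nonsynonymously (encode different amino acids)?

1

Codon 1: AUG Met / AUG Met — identical.
Codon 2: UAU Tyr / UAU Tyr — identical.
Codon 3: CGU Arg / CGU Arg — identical.
Codon 4: GUU Val / GUU Val — identical.
Codon 5: AGG Arg / AGG Arg — identical.
Codon 6: AUG Met / GGC Gly — nonsynonymous.
Codon 7: CUA Leu / CUA Leu — identical.
Codon 8: ACG Thr / ACU Thr — synonymous.
Nonsynonymous differences: 1.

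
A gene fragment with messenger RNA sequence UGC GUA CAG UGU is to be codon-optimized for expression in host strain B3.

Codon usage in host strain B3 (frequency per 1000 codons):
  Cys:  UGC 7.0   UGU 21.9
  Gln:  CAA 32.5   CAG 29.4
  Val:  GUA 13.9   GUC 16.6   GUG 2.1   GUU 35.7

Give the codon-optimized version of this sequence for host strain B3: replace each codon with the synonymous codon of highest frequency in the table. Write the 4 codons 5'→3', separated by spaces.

UGU GUU CAA UGU

Codon 1 (Cys): best is UGU at 21.9.
Codon 2 (Val): best is GUU at 35.7.
Codon 3 (Gln): best is CAA at 32.5.
Codon 4 (Cys): best is UGU at 21.9.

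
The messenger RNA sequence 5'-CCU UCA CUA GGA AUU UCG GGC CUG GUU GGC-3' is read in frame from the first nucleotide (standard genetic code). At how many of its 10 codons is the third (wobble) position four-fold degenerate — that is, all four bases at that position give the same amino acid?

Codon 1 CCU (Pro): third position 4-fold.
Codon 2 UCA (Ser): third position 4-fold.
Codon 3 CUA (Leu): third position 4-fold.
Codon 4 GGA (Gly): third position 4-fold.
Codon 5 AUU (Ile): third position 3-fold.
Codon 6 UCG (Ser): third position 4-fold.
Codon 7 GGC (Gly): third position 4-fold.
Codon 8 CUG (Leu): third position 4-fold.
Codon 9 GUU (Val): third position 4-fold.
Codon 10 GGC (Gly): third position 4-fold.
Four-fold degenerate third positions: 9.

9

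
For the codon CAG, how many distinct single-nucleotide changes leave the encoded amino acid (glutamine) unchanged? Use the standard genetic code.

Position 1: none → 0 synonymous.
Position 2: none → 0 synonymous.
Position 3: CAA → 1 synonymous.
Total: 0 + 0 + 1 = 1.

1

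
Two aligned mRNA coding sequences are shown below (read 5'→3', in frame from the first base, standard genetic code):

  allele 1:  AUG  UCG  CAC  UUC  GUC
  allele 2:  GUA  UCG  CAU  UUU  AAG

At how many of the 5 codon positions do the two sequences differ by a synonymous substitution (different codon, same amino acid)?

Codon 1: AUG Met / GUA Val — nonsynonymous.
Codon 2: UCG Ser / UCG Ser — identical.
Codon 3: CAC His / CAU His — synonymous.
Codon 4: UUC Phe / UUU Phe — synonymous.
Codon 5: GUC Val / AAG Lys — nonsynonymous.
Synonymous differences: 2.

2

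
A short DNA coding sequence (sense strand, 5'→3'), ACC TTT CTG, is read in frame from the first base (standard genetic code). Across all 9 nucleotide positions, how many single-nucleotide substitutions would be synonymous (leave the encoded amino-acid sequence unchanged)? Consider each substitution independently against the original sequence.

Codon 1 (ACC, Thr): 3 synonymous substitutions.
Codon 2 (TTT, Phe): 1 synonymous substitution.
Codon 3 (CTG, Leu): 4 synonymous substitutions.
Total: 3 + 1 + 4 = 8.

8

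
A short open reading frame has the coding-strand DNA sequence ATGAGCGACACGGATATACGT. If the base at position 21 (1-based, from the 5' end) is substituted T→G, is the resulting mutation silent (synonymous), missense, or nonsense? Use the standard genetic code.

Position 21 falls in codon 7: CGT → Arg.
After the substitution the codon is CGG → Arg.
Both encode Arg, so the change is synonymous.

silent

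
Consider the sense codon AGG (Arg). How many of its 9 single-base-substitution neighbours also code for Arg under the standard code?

Position 1: CGG → 1 synonymous.
Position 2: none → 0 synonymous.
Position 3: AGA → 1 synonymous.
Total: 1 + 0 + 1 = 2.

2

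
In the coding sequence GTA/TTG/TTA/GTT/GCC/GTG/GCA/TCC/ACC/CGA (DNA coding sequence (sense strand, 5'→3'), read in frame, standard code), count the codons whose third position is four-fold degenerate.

8

Codon 1 GTA (Val): third position 4-fold.
Codon 2 TTG (Leu): third position 2-fold.
Codon 3 TTA (Leu): third position 2-fold.
Codon 4 GTT (Val): third position 4-fold.
Codon 5 GCC (Ala): third position 4-fold.
Codon 6 GTG (Val): third position 4-fold.
Codon 7 GCA (Ala): third position 4-fold.
Codon 8 TCC (Ser): third position 4-fold.
Codon 9 ACC (Thr): third position 4-fold.
Codon 10 CGA (Arg): third position 4-fold.
Four-fold degenerate third positions: 8.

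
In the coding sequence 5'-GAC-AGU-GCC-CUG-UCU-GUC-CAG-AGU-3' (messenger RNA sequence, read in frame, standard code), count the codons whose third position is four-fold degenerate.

Codon 1 GAC (Asp): third position 2-fold.
Codon 2 AGU (Ser): third position 2-fold.
Codon 3 GCC (Ala): third position 4-fold.
Codon 4 CUG (Leu): third position 4-fold.
Codon 5 UCU (Ser): third position 4-fold.
Codon 6 GUC (Val): third position 4-fold.
Codon 7 CAG (Gln): third position 2-fold.
Codon 8 AGU (Ser): third position 2-fold.
Four-fold degenerate third positions: 4.

4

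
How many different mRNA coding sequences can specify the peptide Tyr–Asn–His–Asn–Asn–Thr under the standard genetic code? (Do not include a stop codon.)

128

Tyr: 2 codons.
Asn: 2 codons.
His: 2 codons.
Asn: 2 codons.
Asn: 2 codons.
Thr: 4 codons.
2 × 2 × 2 × 2 × 2 × 4 = 128.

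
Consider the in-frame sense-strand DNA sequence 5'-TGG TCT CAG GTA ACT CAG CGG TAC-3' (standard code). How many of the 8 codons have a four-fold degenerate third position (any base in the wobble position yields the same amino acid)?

4

Codon 1 TGG (Trp): third position 1-fold.
Codon 2 TCT (Ser): third position 4-fold.
Codon 3 CAG (Gln): third position 2-fold.
Codon 4 GTA (Val): third position 4-fold.
Codon 5 ACT (Thr): third position 4-fold.
Codon 6 CAG (Gln): third position 2-fold.
Codon 7 CGG (Arg): third position 4-fold.
Codon 8 TAC (Tyr): third position 2-fold.
Four-fold degenerate third positions: 4.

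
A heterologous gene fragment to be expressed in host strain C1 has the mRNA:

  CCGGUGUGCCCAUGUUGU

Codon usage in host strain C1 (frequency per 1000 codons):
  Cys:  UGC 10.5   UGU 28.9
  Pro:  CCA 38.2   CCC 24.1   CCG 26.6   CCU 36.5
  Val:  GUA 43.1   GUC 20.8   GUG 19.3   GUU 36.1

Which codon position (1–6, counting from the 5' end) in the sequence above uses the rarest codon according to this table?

Codon 1 CCG (Pro): 26.6 per 1000.
Codon 2 GUG (Val): 19.3 per 1000.
Codon 3 UGC (Cys): 10.5 per 1000.
Codon 4 CCA (Pro): 38.2 per 1000.
Codon 5 UGU (Cys): 28.9 per 1000.
Codon 6 UGU (Cys): 28.9 per 1000.
Lowest frequency is 10.5 at codon 3.

3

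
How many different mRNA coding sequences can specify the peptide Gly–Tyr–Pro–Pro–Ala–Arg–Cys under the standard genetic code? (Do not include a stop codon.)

6144

Gly: 4 codons.
Tyr: 2 codons.
Pro: 4 codons.
Pro: 4 codons.
Ala: 4 codons.
Arg: 6 codons.
Cys: 2 codons.
4 × 2 × 4 × 4 × 4 × 6 × 2 = 6144.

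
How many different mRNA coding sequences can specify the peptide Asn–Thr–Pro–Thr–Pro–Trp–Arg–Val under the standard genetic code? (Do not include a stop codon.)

12288

Asn: 2 codons.
Thr: 4 codons.
Pro: 4 codons.
Thr: 4 codons.
Pro: 4 codons.
Trp: 1 codon.
Arg: 6 codons.
Val: 4 codons.
2 × 4 × 4 × 4 × 4 × 1 × 6 × 4 = 12288.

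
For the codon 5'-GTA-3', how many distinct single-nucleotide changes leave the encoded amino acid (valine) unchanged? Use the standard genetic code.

3

Position 1: none → 0 synonymous.
Position 2: none → 0 synonymous.
Position 3: GTT, GTC, GTG → 3 synonymous.
Total: 0 + 0 + 3 = 3.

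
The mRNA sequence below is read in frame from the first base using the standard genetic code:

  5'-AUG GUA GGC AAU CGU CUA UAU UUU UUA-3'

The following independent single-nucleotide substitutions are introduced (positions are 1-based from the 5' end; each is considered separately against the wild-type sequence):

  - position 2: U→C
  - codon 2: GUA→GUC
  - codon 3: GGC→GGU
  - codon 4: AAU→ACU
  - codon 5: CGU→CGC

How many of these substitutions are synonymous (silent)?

3

Codon 1: AUG (Met) → ACG (Thr) — missense.
Codon 2: GUA (Val) → GUC (Val) — synonymous.
Codon 3: GGC (Gly) → GGU (Gly) — synonymous.
Codon 4: AAU (Asn) → ACU (Thr) — missense.
Codon 5: CGU (Arg) → CGC (Arg) — synonymous.
Synonymous: 3 of 5.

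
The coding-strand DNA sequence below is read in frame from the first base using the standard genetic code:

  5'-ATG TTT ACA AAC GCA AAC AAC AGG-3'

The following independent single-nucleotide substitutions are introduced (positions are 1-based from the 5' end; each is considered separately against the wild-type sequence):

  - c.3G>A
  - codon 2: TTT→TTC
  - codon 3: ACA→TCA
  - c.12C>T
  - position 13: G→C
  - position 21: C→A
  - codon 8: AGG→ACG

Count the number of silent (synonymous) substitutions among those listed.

2

Codon 1: ATG (Met) → ATA (Ile) — missense.
Codon 2: TTT (Phe) → TTC (Phe) — synonymous.
Codon 3: ACA (Thr) → TCA (Ser) — missense.
Codon 4: AAC (Asn) → AAT (Asn) — synonymous.
Codon 5: GCA (Ala) → CCA (Pro) — missense.
Codon 7: AAC (Asn) → AAA (Lys) — missense.
Codon 8: AGG (Arg) → ACG (Thr) — missense.
Synonymous: 2 of 7.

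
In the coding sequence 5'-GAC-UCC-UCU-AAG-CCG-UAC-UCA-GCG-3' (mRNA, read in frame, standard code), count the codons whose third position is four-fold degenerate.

5

Codon 1 GAC (Asp): third position 2-fold.
Codon 2 UCC (Ser): third position 4-fold.
Codon 3 UCU (Ser): third position 4-fold.
Codon 4 AAG (Lys): third position 2-fold.
Codon 5 CCG (Pro): third position 4-fold.
Codon 6 UAC (Tyr): third position 2-fold.
Codon 7 UCA (Ser): third position 4-fold.
Codon 8 GCG (Ala): third position 4-fold.
Four-fold degenerate third positions: 5.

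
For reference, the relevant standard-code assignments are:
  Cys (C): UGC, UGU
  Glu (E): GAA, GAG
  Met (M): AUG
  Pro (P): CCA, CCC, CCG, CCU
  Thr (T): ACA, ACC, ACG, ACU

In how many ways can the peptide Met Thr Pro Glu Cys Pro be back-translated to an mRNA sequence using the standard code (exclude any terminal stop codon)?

Met: 1 codon.
Thr: 4 codons.
Pro: 4 codons.
Glu: 2 codons.
Cys: 2 codons.
Pro: 4 codons.
1 × 4 × 4 × 2 × 2 × 4 = 256.

256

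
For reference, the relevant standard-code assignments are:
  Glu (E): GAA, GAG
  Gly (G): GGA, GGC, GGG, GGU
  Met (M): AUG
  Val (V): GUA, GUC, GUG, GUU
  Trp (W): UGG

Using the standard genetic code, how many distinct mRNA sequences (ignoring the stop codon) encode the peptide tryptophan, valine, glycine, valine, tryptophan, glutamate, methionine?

128

Trp: 1 codon.
Val: 4 codons.
Gly: 4 codons.
Val: 4 codons.
Trp: 1 codon.
Glu: 2 codons.
Met: 1 codon.
1 × 4 × 4 × 4 × 1 × 2 × 1 = 128.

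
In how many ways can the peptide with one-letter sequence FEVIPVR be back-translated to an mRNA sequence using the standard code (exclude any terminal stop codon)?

4608

Phe: 2 codons.
Glu: 2 codons.
Val: 4 codons.
Ile: 3 codons.
Pro: 4 codons.
Val: 4 codons.
Arg: 6 codons.
2 × 2 × 4 × 3 × 4 × 4 × 6 = 4608.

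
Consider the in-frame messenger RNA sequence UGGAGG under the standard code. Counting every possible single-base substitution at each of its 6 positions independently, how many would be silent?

Codon 1 (UGG, Trp): 0 synonymous substitutions.
Codon 2 (AGG, Arg): 2 synonymous substitutions.
Total: 0 + 2 = 2.

2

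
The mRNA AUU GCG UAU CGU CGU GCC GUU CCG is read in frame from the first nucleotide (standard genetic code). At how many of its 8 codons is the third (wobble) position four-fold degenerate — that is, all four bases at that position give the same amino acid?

6

Codon 1 AUU (Ile): third position 3-fold.
Codon 2 GCG (Ala): third position 4-fold.
Codon 3 UAU (Tyr): third position 2-fold.
Codon 4 CGU (Arg): third position 4-fold.
Codon 5 CGU (Arg): third position 4-fold.
Codon 6 GCC (Ala): third position 4-fold.
Codon 7 GUU (Val): third position 4-fold.
Codon 8 CCG (Pro): third position 4-fold.
Four-fold degenerate third positions: 6.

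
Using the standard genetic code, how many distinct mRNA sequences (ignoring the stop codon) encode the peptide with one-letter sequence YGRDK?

192

Tyr: 2 codons.
Gly: 4 codons.
Arg: 6 codons.
Asp: 2 codons.
Lys: 2 codons.
2 × 4 × 6 × 2 × 2 = 192.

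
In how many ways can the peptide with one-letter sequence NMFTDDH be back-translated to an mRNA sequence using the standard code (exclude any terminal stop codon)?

128

Asn: 2 codons.
Met: 1 codon.
Phe: 2 codons.
Thr: 4 codons.
Asp: 2 codons.
Asp: 2 codons.
His: 2 codons.
2 × 1 × 2 × 4 × 2 × 2 × 2 = 128.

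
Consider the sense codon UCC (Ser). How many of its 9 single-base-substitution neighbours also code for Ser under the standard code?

3

Position 1: none → 0 synonymous.
Position 2: none → 0 synonymous.
Position 3: UCU, UCA, UCG → 3 synonymous.
Total: 0 + 0 + 3 = 3.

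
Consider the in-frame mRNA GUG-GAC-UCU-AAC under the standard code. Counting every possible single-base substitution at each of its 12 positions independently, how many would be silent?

8

Codon 1 (GUG, Val): 3 synonymous substitutions.
Codon 2 (GAC, Asp): 1 synonymous substitution.
Codon 3 (UCU, Ser): 3 synonymous substitutions.
Codon 4 (AAC, Asn): 1 synonymous substitution.
Total: 3 + 1 + 3 + 1 = 8.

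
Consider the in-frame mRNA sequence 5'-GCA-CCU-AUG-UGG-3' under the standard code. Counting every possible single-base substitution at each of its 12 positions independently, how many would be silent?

Codon 1 (GCA, Ala): 3 synonymous substitutions.
Codon 2 (CCU, Pro): 3 synonymous substitutions.
Codon 3 (AUG, Met): 0 synonymous substitutions.
Codon 4 (UGG, Trp): 0 synonymous substitutions.
Total: 3 + 3 + 0 + 0 = 6.

6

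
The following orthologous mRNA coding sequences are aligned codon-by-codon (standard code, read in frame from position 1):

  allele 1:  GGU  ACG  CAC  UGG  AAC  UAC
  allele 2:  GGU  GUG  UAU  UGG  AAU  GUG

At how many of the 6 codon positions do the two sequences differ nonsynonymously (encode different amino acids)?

3

Codon 1: GGU Gly / GGU Gly — identical.
Codon 2: ACG Thr / GUG Val — nonsynonymous.
Codon 3: CAC His / UAU Tyr — nonsynonymous.
Codon 4: UGG Trp / UGG Trp — identical.
Codon 5: AAC Asn / AAU Asn — synonymous.
Codon 6: UAC Tyr / GUG Val — nonsynonymous.
Nonsynonymous differences: 3.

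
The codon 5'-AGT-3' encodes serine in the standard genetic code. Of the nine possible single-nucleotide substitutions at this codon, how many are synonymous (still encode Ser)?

Position 1: none → 0 synonymous.
Position 2: none → 0 synonymous.
Position 3: AGC → 1 synonymous.
Total: 0 + 0 + 1 = 1.

1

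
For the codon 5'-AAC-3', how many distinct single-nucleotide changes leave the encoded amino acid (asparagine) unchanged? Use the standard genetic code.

Position 1: none → 0 synonymous.
Position 2: none → 0 synonymous.
Position 3: AAU → 1 synonymous.
Total: 0 + 0 + 1 = 1.

1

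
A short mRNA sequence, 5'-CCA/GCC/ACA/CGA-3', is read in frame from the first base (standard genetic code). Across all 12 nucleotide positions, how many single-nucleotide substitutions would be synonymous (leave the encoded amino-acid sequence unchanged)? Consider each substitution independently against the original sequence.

13

Codon 1 (CCA, Pro): 3 synonymous substitutions.
Codon 2 (GCC, Ala): 3 synonymous substitutions.
Codon 3 (ACA, Thr): 3 synonymous substitutions.
Codon 4 (CGA, Arg): 4 synonymous substitutions.
Total: 3 + 3 + 3 + 4 = 13.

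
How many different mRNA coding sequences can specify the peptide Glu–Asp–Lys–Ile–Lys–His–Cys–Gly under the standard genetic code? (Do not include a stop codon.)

Glu: 2 codons.
Asp: 2 codons.
Lys: 2 codons.
Ile: 3 codons.
Lys: 2 codons.
His: 2 codons.
Cys: 2 codons.
Gly: 4 codons.
2 × 2 × 2 × 3 × 2 × 2 × 2 × 4 = 768.

768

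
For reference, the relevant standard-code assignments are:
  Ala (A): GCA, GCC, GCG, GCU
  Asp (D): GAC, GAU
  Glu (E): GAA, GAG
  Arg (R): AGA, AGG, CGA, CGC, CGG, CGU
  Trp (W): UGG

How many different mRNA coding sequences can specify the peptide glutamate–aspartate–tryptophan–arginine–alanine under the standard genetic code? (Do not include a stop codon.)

96

Glu: 2 codons.
Asp: 2 codons.
Trp: 1 codon.
Arg: 6 codons.
Ala: 4 codons.
2 × 2 × 1 × 6 × 4 = 96.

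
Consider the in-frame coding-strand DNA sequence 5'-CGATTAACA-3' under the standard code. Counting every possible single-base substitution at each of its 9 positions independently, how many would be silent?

Codon 1 (CGA, Arg): 4 synonymous substitutions.
Codon 2 (TTA, Leu): 2 synonymous substitutions.
Codon 3 (ACA, Thr): 3 synonymous substitutions.
Total: 4 + 2 + 3 = 9.

9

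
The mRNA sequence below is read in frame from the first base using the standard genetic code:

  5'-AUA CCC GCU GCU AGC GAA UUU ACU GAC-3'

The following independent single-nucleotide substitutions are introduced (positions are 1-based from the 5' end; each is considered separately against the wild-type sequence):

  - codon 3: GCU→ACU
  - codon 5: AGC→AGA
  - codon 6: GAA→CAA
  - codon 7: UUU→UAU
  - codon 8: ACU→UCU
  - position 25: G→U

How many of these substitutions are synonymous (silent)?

Codon 3: GCU (Ala) → ACU (Thr) — missense.
Codon 5: AGC (Ser) → AGA (Arg) — missense.
Codon 6: GAA (Glu) → CAA (Gln) — missense.
Codon 7: UUU (Phe) → UAU (Tyr) — missense.
Codon 8: ACU (Thr) → UCU (Ser) — missense.
Codon 9: GAC (Asp) → UAC (Tyr) — missense.
Synonymous: 0 of 6.

0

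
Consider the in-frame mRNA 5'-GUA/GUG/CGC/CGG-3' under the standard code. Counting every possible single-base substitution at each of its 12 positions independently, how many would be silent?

Codon 1 (GUA, Val): 3 synonymous substitutions.
Codon 2 (GUG, Val): 3 synonymous substitutions.
Codon 3 (CGC, Arg): 3 synonymous substitutions.
Codon 4 (CGG, Arg): 4 synonymous substitutions.
Total: 3 + 3 + 3 + 4 = 13.

13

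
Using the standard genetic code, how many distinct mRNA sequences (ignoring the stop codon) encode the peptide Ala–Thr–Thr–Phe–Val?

Ala: 4 codons.
Thr: 4 codons.
Thr: 4 codons.
Phe: 2 codons.
Val: 4 codons.
4 × 4 × 4 × 2 × 4 = 512.

512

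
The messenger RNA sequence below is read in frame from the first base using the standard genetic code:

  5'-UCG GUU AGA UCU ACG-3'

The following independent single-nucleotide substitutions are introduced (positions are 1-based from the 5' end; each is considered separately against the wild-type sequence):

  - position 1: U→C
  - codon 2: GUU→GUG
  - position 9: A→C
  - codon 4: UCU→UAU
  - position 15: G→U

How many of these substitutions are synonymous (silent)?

2

Codon 1: UCG (Ser) → CCG (Pro) — missense.
Codon 2: GUU (Val) → GUG (Val) — synonymous.
Codon 3: AGA (Arg) → AGC (Ser) — missense.
Codon 4: UCU (Ser) → UAU (Tyr) — missense.
Codon 5: ACG (Thr) → ACU (Thr) — synonymous.
Synonymous: 2 of 5.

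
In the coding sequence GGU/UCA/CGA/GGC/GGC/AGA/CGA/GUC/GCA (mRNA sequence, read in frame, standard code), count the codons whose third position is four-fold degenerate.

8

Codon 1 GGU (Gly): third position 4-fold.
Codon 2 UCA (Ser): third position 4-fold.
Codon 3 CGA (Arg): third position 4-fold.
Codon 4 GGC (Gly): third position 4-fold.
Codon 5 GGC (Gly): third position 4-fold.
Codon 6 AGA (Arg): third position 2-fold.
Codon 7 CGA (Arg): third position 4-fold.
Codon 8 GUC (Val): third position 4-fold.
Codon 9 GCA (Ala): third position 4-fold.
Four-fold degenerate third positions: 8.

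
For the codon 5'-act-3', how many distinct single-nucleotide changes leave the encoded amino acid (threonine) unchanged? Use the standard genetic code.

Position 1: none → 0 synonymous.
Position 2: none → 0 synonymous.
Position 3: ACC, ACA, ACG → 3 synonymous.
Total: 0 + 0 + 3 = 3.

3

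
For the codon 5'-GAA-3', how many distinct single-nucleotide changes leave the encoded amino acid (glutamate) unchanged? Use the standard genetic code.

1

Position 1: none → 0 synonymous.
Position 2: none → 0 synonymous.
Position 3: GAG → 1 synonymous.
Total: 0 + 0 + 1 = 1.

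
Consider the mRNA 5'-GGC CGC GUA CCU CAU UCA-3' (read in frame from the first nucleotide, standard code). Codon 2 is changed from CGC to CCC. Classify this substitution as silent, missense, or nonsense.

Position 5 falls in codon 2: CGC → Arg.
After the substitution the codon is CCC → Pro.
Arg ≠ Pro, so this is a missense mutation.

missense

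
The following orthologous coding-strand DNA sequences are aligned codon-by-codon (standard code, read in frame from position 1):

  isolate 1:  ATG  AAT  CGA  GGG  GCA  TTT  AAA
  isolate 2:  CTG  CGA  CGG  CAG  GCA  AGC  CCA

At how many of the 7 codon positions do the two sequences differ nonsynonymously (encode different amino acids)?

Codon 1: ATG Met / CTG Leu — nonsynonymous.
Codon 2: AAT Asn / CGA Arg — nonsynonymous.
Codon 3: CGA Arg / CGG Arg — synonymous.
Codon 4: GGG Gly / CAG Gln — nonsynonymous.
Codon 5: GCA Ala / GCA Ala — identical.
Codon 6: TTT Phe / AGC Ser — nonsynonymous.
Codon 7: AAA Lys / CCA Pro — nonsynonymous.
Nonsynonymous differences: 5.

5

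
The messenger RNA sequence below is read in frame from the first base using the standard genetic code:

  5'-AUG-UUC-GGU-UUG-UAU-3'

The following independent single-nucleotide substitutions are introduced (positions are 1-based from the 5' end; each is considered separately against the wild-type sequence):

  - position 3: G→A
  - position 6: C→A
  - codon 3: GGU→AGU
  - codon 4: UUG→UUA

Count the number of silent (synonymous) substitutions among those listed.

1

Codon 1: AUG (Met) → AUA (Ile) — missense.
Codon 2: UUC (Phe) → UUA (Leu) — missense.
Codon 3: GGU (Gly) → AGU (Ser) — missense.
Codon 4: UUG (Leu) → UUA (Leu) — synonymous.
Synonymous: 1 of 4.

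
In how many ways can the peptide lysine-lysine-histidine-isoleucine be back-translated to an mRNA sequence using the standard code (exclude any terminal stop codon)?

Lys: 2 codons.
Lys: 2 codons.
His: 2 codons.
Ile: 3 codons.
2 × 2 × 2 × 3 = 24.

24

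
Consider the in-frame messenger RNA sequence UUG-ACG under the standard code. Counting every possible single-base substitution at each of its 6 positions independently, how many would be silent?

Codon 1 (UUG, Leu): 2 synonymous substitutions.
Codon 2 (ACG, Thr): 3 synonymous substitutions.
Total: 2 + 3 = 5.

5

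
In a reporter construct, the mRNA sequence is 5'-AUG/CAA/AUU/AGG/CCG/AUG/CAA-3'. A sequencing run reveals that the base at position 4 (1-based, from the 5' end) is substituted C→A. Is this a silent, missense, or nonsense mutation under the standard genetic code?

missense

Position 4 falls in codon 2: CAA → Gln.
After the substitution the codon is AAA → Lys.
Gln ≠ Lys, so this is a missense mutation.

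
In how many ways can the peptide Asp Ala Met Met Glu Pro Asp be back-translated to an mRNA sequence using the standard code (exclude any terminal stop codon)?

Asp: 2 codons.
Ala: 4 codons.
Met: 1 codon.
Met: 1 codon.
Glu: 2 codons.
Pro: 4 codons.
Asp: 2 codons.
2 × 4 × 1 × 1 × 2 × 4 × 2 = 128.

128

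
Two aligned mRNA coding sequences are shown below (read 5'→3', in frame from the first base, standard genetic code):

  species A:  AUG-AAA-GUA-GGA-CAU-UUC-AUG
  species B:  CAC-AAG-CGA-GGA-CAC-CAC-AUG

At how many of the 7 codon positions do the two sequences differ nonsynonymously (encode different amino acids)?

3

Codon 1: AUG Met / CAC His — nonsynonymous.
Codon 2: AAA Lys / AAG Lys — synonymous.
Codon 3: GUA Val / CGA Arg — nonsynonymous.
Codon 4: GGA Gly / GGA Gly — identical.
Codon 5: CAU His / CAC His — synonymous.
Codon 6: UUC Phe / CAC His — nonsynonymous.
Codon 7: AUG Met / AUG Met — identical.
Nonsynonymous differences: 3.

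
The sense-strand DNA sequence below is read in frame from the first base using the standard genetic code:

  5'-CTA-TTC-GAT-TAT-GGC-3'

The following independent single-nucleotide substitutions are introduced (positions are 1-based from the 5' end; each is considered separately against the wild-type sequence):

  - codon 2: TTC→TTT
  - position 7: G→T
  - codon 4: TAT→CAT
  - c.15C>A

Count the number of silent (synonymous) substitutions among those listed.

2

Codon 2: TTC (Phe) → TTT (Phe) — synonymous.
Codon 3: GAT (Asp) → TAT (Tyr) — missense.
Codon 4: TAT (Tyr) → CAT (His) — missense.
Codon 5: GGC (Gly) → GGA (Gly) — synonymous.
Synonymous: 2 of 4.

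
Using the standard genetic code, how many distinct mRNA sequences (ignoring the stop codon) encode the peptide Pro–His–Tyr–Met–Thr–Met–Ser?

384

Pro: 4 codons.
His: 2 codons.
Tyr: 2 codons.
Met: 1 codon.
Thr: 4 codons.
Met: 1 codon.
Ser: 6 codons.
4 × 2 × 2 × 1 × 4 × 1 × 6 = 384.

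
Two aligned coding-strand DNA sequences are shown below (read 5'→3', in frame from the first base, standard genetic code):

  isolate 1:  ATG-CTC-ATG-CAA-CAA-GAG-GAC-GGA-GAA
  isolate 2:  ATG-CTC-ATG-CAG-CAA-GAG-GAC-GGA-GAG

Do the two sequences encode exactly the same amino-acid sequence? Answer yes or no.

Codon 1: ATG Met / ATG Met — identical.
Codon 2: CTC Leu / CTC Leu — identical.
Codon 3: ATG Met / ATG Met — identical.
Codon 4: CAA Gln / CAG Gln — synonymous.
Codon 5: CAA Gln / CAA Gln — identical.
Codon 6: GAG Glu / GAG Glu — identical.
Codon 7: GAC Asp / GAC Asp — identical.
Codon 8: GGA Gly / GGA Gly — identical.
Codon 9: GAA Glu / GAG Glu — synonymous.
Nonsynonymous differences: 0 → same protein.

yes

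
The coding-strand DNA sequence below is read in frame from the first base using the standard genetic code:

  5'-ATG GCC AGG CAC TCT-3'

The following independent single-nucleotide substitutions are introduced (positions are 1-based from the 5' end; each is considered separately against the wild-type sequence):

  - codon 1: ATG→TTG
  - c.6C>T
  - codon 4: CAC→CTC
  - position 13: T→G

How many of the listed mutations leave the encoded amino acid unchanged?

1

Codon 1: ATG (Met) → TTG (Leu) — missense.
Codon 2: GCC (Ala) → GCT (Ala) — synonymous.
Codon 4: CAC (His) → CTC (Leu) — missense.
Codon 5: TCT (Ser) → GCT (Ala) — missense.
Synonymous: 1 of 4.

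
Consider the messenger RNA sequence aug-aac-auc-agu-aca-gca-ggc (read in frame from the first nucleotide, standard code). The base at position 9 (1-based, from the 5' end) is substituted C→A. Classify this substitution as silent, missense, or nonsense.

silent

Position 9 falls in codon 3: AUC → Ile.
After the substitution the codon is AUA → Ile.
Both encode Ile, so the change is synonymous.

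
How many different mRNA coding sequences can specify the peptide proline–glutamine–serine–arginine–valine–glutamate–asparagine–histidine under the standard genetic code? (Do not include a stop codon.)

Pro: 4 codons.
Gln: 2 codons.
Ser: 6 codons.
Arg: 6 codons.
Val: 4 codons.
Glu: 2 codons.
Asn: 2 codons.
His: 2 codons.
4 × 2 × 6 × 6 × 4 × 2 × 2 × 2 = 9216.

9216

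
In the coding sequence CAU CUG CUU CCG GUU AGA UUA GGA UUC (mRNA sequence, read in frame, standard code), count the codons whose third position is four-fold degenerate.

Codon 1 CAU (His): third position 2-fold.
Codon 2 CUG (Leu): third position 4-fold.
Codon 3 CUU (Leu): third position 4-fold.
Codon 4 CCG (Pro): third position 4-fold.
Codon 5 GUU (Val): third position 4-fold.
Codon 6 AGA (Arg): third position 2-fold.
Codon 7 UUA (Leu): third position 2-fold.
Codon 8 GGA (Gly): third position 4-fold.
Codon 9 UUC (Phe): third position 2-fold.
Four-fold degenerate third positions: 5.

5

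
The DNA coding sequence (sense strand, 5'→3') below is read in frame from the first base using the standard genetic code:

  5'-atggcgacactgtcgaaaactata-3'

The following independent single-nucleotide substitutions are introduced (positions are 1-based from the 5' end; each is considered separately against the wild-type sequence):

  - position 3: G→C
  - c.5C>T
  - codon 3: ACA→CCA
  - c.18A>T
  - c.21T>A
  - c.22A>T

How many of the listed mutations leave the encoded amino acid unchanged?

1

Codon 1: ATG (Met) → ATC (Ile) — missense.
Codon 2: GCG (Ala) → GTG (Val) — missense.
Codon 3: ACA (Thr) → CCA (Pro) — missense.
Codon 6: AAA (Lys) → AAT (Asn) — missense.
Codon 7: ACT (Thr) → ACA (Thr) — synonymous.
Codon 8: ATA (Ile) → TTA (Leu) — missense.
Synonymous: 1 of 6.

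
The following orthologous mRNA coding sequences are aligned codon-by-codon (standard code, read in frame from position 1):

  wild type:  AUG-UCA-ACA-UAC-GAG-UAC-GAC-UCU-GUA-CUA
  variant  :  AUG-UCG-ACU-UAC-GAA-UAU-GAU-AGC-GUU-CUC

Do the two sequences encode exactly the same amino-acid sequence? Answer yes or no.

Codon 1: AUG Met / AUG Met — identical.
Codon 2: UCA Ser / UCG Ser — synonymous.
Codon 3: ACA Thr / ACU Thr — synonymous.
Codon 4: UAC Tyr / UAC Tyr — identical.
Codon 5: GAG Glu / GAA Glu — synonymous.
Codon 6: UAC Tyr / UAU Tyr — synonymous.
Codon 7: GAC Asp / GAU Asp — synonymous.
Codon 8: UCU Ser / AGC Ser — synonymous.
Codon 9: GUA Val / GUU Val — synonymous.
Codon 10: CUA Leu / CUC Leu — synonymous.
Nonsynonymous differences: 0 → same protein.

yes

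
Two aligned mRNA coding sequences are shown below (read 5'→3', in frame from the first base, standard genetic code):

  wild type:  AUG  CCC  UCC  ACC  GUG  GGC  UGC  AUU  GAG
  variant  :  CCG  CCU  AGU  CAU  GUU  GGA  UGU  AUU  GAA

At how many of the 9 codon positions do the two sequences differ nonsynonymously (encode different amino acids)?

Codon 1: AUG Met / CCG Pro — nonsynonymous.
Codon 2: CCC Pro / CCU Pro — synonymous.
Codon 3: UCC Ser / AGU Ser — synonymous.
Codon 4: ACC Thr / CAU His — nonsynonymous.
Codon 5: GUG Val / GUU Val — synonymous.
Codon 6: GGC Gly / GGA Gly — synonymous.
Codon 7: UGC Cys / UGU Cys — synonymous.
Codon 8: AUU Ile / AUU Ile — identical.
Codon 9: GAG Glu / GAA Glu — synonymous.
Nonsynonymous differences: 2.

2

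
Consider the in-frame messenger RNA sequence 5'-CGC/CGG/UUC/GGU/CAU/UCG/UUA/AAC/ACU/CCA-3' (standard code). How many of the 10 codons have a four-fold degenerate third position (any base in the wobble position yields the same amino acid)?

6

Codon 1 CGC (Arg): third position 4-fold.
Codon 2 CGG (Arg): third position 4-fold.
Codon 3 UUC (Phe): third position 2-fold.
Codon 4 GGU (Gly): third position 4-fold.
Codon 5 CAU (His): third position 2-fold.
Codon 6 UCG (Ser): third position 4-fold.
Codon 7 UUA (Leu): third position 2-fold.
Codon 8 AAC (Asn): third position 2-fold.
Codon 9 ACU (Thr): third position 4-fold.
Codon 10 CCA (Pro): third position 4-fold.
Four-fold degenerate third positions: 6.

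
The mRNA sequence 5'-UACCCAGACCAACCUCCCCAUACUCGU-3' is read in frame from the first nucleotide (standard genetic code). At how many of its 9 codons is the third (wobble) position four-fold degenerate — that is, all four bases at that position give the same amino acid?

5

Codon 1 UAC (Tyr): third position 2-fold.
Codon 2 CCA (Pro): third position 4-fold.
Codon 3 GAC (Asp): third position 2-fold.
Codon 4 CAA (Gln): third position 2-fold.
Codon 5 CCU (Pro): third position 4-fold.
Codon 6 CCC (Pro): third position 4-fold.
Codon 7 CAU (His): third position 2-fold.
Codon 8 ACU (Thr): third position 4-fold.
Codon 9 CGU (Arg): third position 4-fold.
Four-fold degenerate third positions: 5.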